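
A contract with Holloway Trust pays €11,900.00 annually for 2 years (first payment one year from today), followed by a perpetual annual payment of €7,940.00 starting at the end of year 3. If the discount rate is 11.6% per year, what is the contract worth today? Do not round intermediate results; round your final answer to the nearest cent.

PV of 2-year annuity: €11,900.00 × [1 − (1+0.116)^−2] / 0.116 = 20217.81580
Perpetuity value at year 2: €7,940.00 / 0.116 = 68448.27586
PV of perpetuity: 68448.27586 / (1+0.116)^2 = 54958.40549
Total PV = 20217.81580 + 54958.40549 = 75176.22129

€75176.22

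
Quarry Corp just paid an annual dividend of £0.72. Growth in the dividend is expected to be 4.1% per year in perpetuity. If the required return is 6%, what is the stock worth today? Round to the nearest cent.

D₁ = D₀ × (1 + g) = £0.72 × 1.041 = £0.7495
Growing perpetuity: P = D₁ / (r − g) = £0.7495 / (0.06 − 0.041) = £39.45

£39.45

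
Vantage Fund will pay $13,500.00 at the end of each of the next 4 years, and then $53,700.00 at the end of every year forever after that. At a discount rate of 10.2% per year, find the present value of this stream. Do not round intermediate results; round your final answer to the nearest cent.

PV of 4-year annuity: $13,500.00 × [1 − (1+0.102)^−4] / 0.102 = 42608.57004
Perpetuity value at year 4: $53,700.00 / 0.102 = 526470.58824
PV of perpetuity: 526470.58824 / (1+0.102)^4 = 356983.16517
Total PV = 42608.57004 + 356983.16517 = 399591.73522

$399591.74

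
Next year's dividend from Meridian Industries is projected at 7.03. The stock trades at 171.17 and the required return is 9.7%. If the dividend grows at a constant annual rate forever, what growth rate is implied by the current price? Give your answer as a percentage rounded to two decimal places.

P = D₁/(r−g) ⇒ g = r − D₁/P = 0.097 − 7.03/171.17 = 0.055930

5.59%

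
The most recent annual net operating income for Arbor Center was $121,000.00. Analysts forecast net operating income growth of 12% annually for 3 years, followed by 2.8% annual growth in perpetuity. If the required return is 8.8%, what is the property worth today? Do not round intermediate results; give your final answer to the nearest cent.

$2646264.42

D_1 = 135520.00000
D_2 = 151782.40000
D_3 = 169996.28800
Terminal value at year 3: TV = D_3×(1+g_2)/(r−g_2) = 174756.18406/0.06 = 2912603.06773
P_0 = D_1/(1+r)^1 + D_2/(1+r)^2 + D_3/(1+r)^3 + TV/(1+r)^3
    = 124558.82353 + 128222.31834 + 131993.56300 + 2261489.71267 = 2646264.41753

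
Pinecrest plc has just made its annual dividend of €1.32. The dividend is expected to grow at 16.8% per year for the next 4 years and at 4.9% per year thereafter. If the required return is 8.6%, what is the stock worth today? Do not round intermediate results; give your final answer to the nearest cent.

D_1 = 1.54176
D_2 = 1.80078
D_3 = 2.10331
D_4 = 2.45666
Terminal value at year 4: TV = D_4×(1+g_2)/(r−g_2) = 2.57704/0.037 = 69.64967
P_0 = D_1/(1+r)^1 + D_2/(1+r)^2 + D_3/(1+r)^3 + D_4/(1+r)^4 + TV/(1+r)^4
    = 1.41967 + 1.52686 + 1.64215 + 1.76614 + 50.07256 = 56.42738

€56.43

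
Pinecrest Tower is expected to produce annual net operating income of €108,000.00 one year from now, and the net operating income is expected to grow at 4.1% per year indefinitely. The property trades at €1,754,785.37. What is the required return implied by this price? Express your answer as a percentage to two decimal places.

P = D₁/(r − g) ⇒ r = D₁/P + g = €108,000.0000/€1,754,785.37 + 0.041 = 0.061546 + 0.041 = 0.102546

10.25%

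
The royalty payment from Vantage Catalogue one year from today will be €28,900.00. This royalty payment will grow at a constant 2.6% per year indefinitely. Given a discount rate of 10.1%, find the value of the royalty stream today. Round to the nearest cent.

Growing perpetuity: P = D₁ / (r − g) = €28,900.0000 / (0.101 − 0.026) = €385,333.33

€385333.33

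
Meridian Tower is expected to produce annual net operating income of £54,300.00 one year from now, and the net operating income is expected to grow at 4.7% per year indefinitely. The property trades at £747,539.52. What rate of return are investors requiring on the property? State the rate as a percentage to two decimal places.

P = D₁/(r − g) ⇒ r = D₁/P + g = £54,300.0000/£747,539.52 + 0.047 = 0.072638 + 0.047 = 0.119638

11.96%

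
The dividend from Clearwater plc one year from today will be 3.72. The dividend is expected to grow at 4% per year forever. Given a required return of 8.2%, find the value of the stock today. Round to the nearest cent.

88.57

Growing perpetuity: P = D₁ / (r − g) = 3.7200 / (0.082 − 0.04) = 88.57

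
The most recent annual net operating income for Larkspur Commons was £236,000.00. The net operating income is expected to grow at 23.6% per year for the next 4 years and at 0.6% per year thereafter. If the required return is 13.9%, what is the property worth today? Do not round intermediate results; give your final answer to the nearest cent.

£3638194.86

D_1 = 291696.00000
D_2 = 360536.25600
D_3 = 445622.81242
D_4 = 550789.79615
Terminal value at year 4: TV = D_4×(1+g_2)/(r−g_2) = 554094.53492/0.133 = 4166124.32273
P_0 = D_1/(1+r)^1 + D_2/(1+r)^2 + D_3/(1+r)^3 + D_4/(1+r)^4 + TV/(1+r)^4
    = 256098.33187 + 277908.28638 + 301575.62947 + 327258.54085 + 2475354.07591 = 3638194.86449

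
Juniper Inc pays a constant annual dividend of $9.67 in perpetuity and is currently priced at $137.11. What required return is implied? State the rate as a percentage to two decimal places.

P = C/r ⇒ r = C/P = $9.67/$137.11 = 0.070527

7.05%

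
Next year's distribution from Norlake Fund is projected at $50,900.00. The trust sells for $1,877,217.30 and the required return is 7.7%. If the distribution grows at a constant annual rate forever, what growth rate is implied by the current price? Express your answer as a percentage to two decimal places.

P = D₁/(r−g) ⇒ g = r − D₁/P = 0.077 − $50,900.00/$1,877,217.30 = 0.049885

4.99%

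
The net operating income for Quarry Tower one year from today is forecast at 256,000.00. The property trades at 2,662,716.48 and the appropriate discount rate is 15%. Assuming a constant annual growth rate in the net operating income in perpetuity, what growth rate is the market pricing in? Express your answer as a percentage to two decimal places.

5.39%

P = D₁/(r−g) ⇒ g = r − D₁/P = 0.15 − 256,000.00/2,662,716.48 = 0.053858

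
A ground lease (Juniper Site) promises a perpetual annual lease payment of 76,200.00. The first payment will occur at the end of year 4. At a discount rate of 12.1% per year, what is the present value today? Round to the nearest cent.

447046.57

Value at end of year 3: C / r = 76,200.00 / 0.121 = 629,752.0661
Discount to today: PV = 629,752.0661 / (1 + 0.121)^3 = 629,752.0661 / 1.408695 = 447,046.57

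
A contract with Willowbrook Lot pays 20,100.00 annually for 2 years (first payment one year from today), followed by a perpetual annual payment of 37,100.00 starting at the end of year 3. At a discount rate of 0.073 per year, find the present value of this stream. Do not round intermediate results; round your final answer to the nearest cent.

PV of 2-year annuity: 20,100.00 × [1 − (1+0.073)^−2] / 0.073 = 36190.61102
Perpetuity value at year 2: 37,100.00 / 0.073 = 508219.17808
PV of perpetuity: 508219.17808 / (1+0.073)^2 = 441419.59256
Total PV = 36190.61102 + 441419.59256 = 477610.20358

477610.20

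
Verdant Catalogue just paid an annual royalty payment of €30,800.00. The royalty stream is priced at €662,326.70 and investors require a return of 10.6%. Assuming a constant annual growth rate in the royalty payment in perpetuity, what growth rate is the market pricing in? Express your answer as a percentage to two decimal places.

P = D₀(1+g)/(r−g) ⇒ P(r−g) = D₀(1+g) ⇒ g(P+D₀) = P·r − D₀
g = (P·r − D₀)/(P + D₀) = (€662,326.70×0.106 − €30,800.00) / (€662,326.70 + €30,800.00) = 0.056853

5.69%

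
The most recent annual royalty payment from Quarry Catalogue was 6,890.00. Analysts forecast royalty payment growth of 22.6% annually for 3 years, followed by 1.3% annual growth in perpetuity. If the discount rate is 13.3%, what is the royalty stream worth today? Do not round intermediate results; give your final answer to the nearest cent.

D_1 = 8447.14000
D_2 = 10356.19364
D_3 = 12696.69340
Terminal value at year 3: TV = D_3×(1+g_2)/(r−g_2) = 12861.75042/0.12 = 107181.25347
P_0 = D_1/(1+r)^1 + D_2/(1+r)^2 + D_3/(1+r)^3 + TV/(1+r)^3
    = 7455.55163 + 8067.52542 + 8729.73183 + 73693.48622 = 97946.29510

97946.30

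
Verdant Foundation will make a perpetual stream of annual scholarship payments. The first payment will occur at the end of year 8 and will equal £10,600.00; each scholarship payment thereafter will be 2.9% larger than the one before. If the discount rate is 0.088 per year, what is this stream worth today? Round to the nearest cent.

£99552.37

Value at end of year 7: C₁ / (r − g) = £10,600.00 / (0.088 − 0.029) = £179,661.0169
Discount to today: PV = £179,661.0169 / (1 + 0.088)^7 = £179,661.0169 / 1.804689 = £99,552.37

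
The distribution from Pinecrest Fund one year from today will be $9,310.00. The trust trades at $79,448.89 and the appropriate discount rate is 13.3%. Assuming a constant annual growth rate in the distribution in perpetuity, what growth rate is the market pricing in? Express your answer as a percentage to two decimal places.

1.58%

P = D₁/(r−g) ⇒ g = r − D₁/P = 0.133 − $9,310.00/$79,448.89 = 0.015818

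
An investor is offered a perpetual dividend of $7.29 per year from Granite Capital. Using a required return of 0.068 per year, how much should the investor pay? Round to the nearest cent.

$107.21

Level perpetuity: PV = C / r = $7.29 / 0.068 = $107.21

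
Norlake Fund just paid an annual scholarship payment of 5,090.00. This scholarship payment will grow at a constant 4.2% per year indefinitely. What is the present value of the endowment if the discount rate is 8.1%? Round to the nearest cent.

135994.36

D₁ = D₀ × (1 + g) = 5,090.00 × 1.042 = 5,303.7800
Growing perpetuity: P = D₁ / (r − g) = 5,303.7800 / (0.081 − 0.042) = 135,994.36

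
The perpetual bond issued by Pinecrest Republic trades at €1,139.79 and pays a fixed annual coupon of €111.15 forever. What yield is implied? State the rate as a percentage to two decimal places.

9.75%

P = C/r ⇒ r = C/P = €111.15/€1,139.79 = 0.097518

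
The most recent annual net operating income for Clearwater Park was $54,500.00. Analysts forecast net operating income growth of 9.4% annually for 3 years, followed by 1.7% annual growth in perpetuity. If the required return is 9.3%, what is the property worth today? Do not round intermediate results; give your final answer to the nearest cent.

$895098.97

D_1 = 59623.00000
D_2 = 65227.56200
D_3 = 71358.95283
Terminal value at year 3: TV = D_3×(1+g_2)/(r−g_2) = 72572.05503/0.076 = 954895.46087
P_0 = D_1/(1+r)^1 + D_2/(1+r)^2 + D_3/(1+r)^3 + TV/(1+r)^3
    = 54549.86276 + 54599.77115 + 54649.72519 + 731299.61210 = 895098.97120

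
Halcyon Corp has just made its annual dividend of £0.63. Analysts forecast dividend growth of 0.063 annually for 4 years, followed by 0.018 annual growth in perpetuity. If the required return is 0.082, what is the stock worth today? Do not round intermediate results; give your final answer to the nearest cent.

D_1 = 0.66969
D_2 = 0.71188
D_3 = 0.75673
D_4 = 0.80440
Terminal value at year 4: TV = D_4×(1+g_2)/(r−g_2) = 0.81888/0.064 = 12.79503
P_0 = D_1/(1+r)^1 + D_2/(1+r)^2 + D_3/(1+r)^3 + D_4/(1+r)^4 + TV/(1+r)^4
    = 0.61894 + 0.60807 + 0.59739 + 0.58690 + 9.33539 = 11.74669

£11.75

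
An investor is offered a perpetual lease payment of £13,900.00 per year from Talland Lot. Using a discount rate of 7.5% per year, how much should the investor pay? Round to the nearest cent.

Level perpetuity: PV = C / r = £13,900.00 / 0.075 = £185,333.33

£185333.33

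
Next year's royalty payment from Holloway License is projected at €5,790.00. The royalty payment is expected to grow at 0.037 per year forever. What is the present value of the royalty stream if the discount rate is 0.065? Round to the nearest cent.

Growing perpetuity: P = D₁ / (r − g) = €5,790.0000 / (0.065 − 0.037) = €206,785.71

€206785.71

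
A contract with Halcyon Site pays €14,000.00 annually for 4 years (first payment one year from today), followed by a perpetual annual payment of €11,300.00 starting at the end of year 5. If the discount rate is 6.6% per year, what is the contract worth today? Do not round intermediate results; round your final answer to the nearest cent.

€180440.79

PV of 4-year annuity: €14,000.00 × [1 − (1+0.066)^−4] / 0.066 = 47852.33769
Perpetuity value at year 4: €11,300.00 / 0.066 = 171212.12121
PV of perpetuity: 171212.12121 / (1+0.066)^4 = 132588.44865
Total PV = 47852.33769 + 132588.44865 = 180440.78634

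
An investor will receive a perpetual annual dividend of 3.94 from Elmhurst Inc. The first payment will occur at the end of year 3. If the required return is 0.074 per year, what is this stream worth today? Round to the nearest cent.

Value at end of year 2: C / r = 3.94 / 0.074 = 53.2432
Discount to today: PV = 53.2432 / (1 + 0.074)^2 = 53.2432 / 1.153476 = 46.16

46.16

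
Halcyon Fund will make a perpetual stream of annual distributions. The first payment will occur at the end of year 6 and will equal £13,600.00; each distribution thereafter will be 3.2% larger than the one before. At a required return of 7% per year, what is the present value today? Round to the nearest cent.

Value at end of year 5: C₁ / (r − g) = £13,600.00 / (0.07 − 0.032) = £357,894.7368
Discount to today: PV = £357,894.7368 / (1 + 0.07)^5 = £357,894.7368 / 1.402552 = £255,174.00

£255174.00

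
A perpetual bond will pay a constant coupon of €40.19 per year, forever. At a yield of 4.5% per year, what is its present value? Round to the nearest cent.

Level perpetuity: PV = C / r = €40.19 / 0.045 = €893.11

€893.11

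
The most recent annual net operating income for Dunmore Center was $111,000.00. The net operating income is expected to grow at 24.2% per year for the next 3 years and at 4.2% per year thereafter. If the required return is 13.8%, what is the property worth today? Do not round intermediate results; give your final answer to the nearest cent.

$1963894.57

D_1 = 137862.00000
D_2 = 171224.60400
D_3 = 212660.95817
Terminal value at year 3: TV = D_3×(1+g_2)/(r−g_2) = 221592.71841/0.096 = 2308257.48345
P_0 = D_1/(1+r)^1 + D_2/(1+r)^2 + D_3/(1+r)^3 + TV/(1+r)^3
    = 121144.11248 + 132215.27917 + 144298.22208 + 1566236.95220 = 1963894.56594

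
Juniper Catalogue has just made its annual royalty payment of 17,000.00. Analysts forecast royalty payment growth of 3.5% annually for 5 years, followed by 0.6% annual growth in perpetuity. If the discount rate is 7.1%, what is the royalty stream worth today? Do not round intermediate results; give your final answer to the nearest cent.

D_1 = 17595.00000
D_2 = 18210.82500
D_3 = 18848.20387
D_4 = 19507.89101
D_5 = 20190.66720
Terminal value at year 5: TV = D_5×(1+g_2)/(r−g_2) = 20311.81120/0.065 = 312489.40306
P_0 = D_1/(1+r)^1 + D_2/(1+r)^2 + D_3/(1+r)^3 + D_4/(1+r)^4 + D_5/(1+r)^5 + TV/(1+r)^5
    = 16428.57143 + 15876.35054 + 15342.69170 + 14826.97097 + 14328.58539 + 221762.41389 = 298565.58391

298565.58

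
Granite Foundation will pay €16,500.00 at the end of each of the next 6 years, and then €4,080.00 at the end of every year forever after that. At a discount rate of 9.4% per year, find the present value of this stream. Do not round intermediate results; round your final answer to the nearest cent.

PV of 6-year annuity: €16,500.00 × [1 − (1+0.094)^−6] / 0.094 = 73143.18431
Perpetuity value at year 6: €4,080.00 / 0.094 = 43404.25532
PV of perpetuity: 43404.25532 / (1+0.094)^6 = 25317.94065
Total PV = 73143.18431 + 25317.94065 = 98461.12497

€98461.12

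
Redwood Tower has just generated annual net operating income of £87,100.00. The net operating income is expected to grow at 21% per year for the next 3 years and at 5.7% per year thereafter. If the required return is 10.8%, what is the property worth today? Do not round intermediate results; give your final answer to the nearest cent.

£2663468.70

D_1 = 105391.00000
D_2 = 127523.11000
D_3 = 154302.96310
Terminal value at year 3: TV = D_3×(1+g_2)/(r−g_2) = 163098.23200/0.051 = 3198004.54895
P_0 = D_1/(1+r)^1 + D_2/(1+r)^2 + D_3/(1+r)^3 + TV/(1+r)^3
    = 95118.23105 + 103874.60250 + 113437.06590 + 2351038.79726 = 2663468.69671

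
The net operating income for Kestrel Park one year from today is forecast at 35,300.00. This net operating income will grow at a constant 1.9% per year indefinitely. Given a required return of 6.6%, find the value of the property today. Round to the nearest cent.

Growing perpetuity: P = D₁ / (r − g) = 35,300.0000 / (0.066 − 0.019) = 751,063.83

751063.83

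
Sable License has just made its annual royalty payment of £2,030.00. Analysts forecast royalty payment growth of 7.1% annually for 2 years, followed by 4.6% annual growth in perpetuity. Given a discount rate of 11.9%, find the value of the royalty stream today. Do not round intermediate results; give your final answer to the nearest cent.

£30447.99

D_1 = 2174.13000
D_2 = 2328.49323
Terminal value at year 2: TV = D_2×(1+g_2)/(r−g_2) = 2435.60392/0.073 = 33364.43724
P_0 = D_1/(1+r)^1 + D_2/(1+r)^2 + TV/(1+r)^2
    = 1942.92225 + 1859.57974 + 26645.48508 = 30447.98707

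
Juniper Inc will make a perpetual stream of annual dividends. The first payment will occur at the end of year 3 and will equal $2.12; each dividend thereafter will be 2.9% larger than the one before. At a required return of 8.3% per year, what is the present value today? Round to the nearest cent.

Value at end of year 2: C₁ / (r − g) = $2.12 / (0.083 − 0.029) = $39.2593
Discount to today: PV = $39.2593 / (1 + 0.083)^2 = $39.2593 / 1.172889 = $33.47

$33.47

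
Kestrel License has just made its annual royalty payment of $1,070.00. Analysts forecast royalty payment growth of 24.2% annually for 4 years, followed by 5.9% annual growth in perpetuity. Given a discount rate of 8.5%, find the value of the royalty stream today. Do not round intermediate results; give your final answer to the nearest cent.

D_1 = 1328.94000
D_2 = 1650.54348
D_3 = 2049.97500
D_4 = 2546.06895
Terminal value at year 4: TV = D_4×(1+g_2)/(r−g_2) = 2696.28702/0.026 = 103703.34696
P_0 = D_1/(1+r)^1 + D_2/(1+r)^2 + D_3/(1+r)^3 + D_4/(1+r)^4 + TV/(1+r)^4
    = 1224.82949 + 1402.06289 + 1604.94203 + 1837.17788 + 74829.66836 = 80898.68065

$80898.68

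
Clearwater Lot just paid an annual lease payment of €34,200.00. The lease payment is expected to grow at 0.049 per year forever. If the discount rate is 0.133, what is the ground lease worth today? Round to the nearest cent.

D₁ = D₀ × (1 + g) = €34,200.00 × 1.049 = €35,875.8000
Growing perpetuity: P = D₁ / (r − g) = €35,875.8000 / (0.133 − 0.049) = €427,092.86

€427092.86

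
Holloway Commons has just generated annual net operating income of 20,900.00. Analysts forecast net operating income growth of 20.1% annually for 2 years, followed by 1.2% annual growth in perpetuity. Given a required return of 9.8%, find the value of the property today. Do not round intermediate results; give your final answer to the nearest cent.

342111.01

D_1 = 25100.90000
D_2 = 30146.18090
Terminal value at year 2: TV = D_2×(1+g_2)/(r−g_2) = 30507.93507/0.086 = 354743.43106
P_0 = D_1/(1+r)^1 + D_2/(1+r)^2 + TV/(1+r)^2
    = 22860.56466 + 25005.04386 + 294245.39986 = 342111.00839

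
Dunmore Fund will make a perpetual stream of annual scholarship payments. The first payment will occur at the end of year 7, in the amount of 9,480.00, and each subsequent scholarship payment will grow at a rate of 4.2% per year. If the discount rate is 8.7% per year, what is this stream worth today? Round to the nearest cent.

Value at end of year 6: C₁ / (r − g) = 9,480.00 / (0.087 − 0.042) = 210,666.6667
Discount to today: PV = 210,666.6667 / (1 + 0.087)^6 = 210,666.6667 / 1.649595 = 127,708.13

127708.13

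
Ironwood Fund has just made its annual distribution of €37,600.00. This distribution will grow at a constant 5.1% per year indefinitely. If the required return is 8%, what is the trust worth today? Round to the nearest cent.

D₁ = D₀ × (1 + g) = €37,600.00 × 1.051 = €39,517.6000
Growing perpetuity: P = D₁ / (r − g) = €39,517.6000 / (0.08 − 0.051) = €1,362,675.86

€1362675.86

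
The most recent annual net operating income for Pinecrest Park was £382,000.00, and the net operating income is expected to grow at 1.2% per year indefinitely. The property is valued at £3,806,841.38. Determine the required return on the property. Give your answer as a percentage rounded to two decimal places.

11.35%

D₁ = £382,000.00 × 1.012 = £386,584.0000
P = D₁/(r − g) ⇒ r = D₁/P + g = £386,584.0000/£3,806,841.38 + 0.012 = 0.101550 + 0.012 = 0.113550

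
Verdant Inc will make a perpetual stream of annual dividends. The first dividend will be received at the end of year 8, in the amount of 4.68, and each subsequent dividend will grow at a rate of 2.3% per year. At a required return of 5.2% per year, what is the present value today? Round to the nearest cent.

113.17

Value at end of year 7: C₁ / (r − g) = 4.68 / (0.052 − 0.023) = 161.3793
Discount to today: PV = 161.3793 / (1 + 0.052)^7 = 161.3793 / 1.425969 = 113.17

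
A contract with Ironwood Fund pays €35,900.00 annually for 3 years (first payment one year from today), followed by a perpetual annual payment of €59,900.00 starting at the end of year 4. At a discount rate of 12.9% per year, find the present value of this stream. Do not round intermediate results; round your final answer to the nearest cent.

€407577.06

PV of 3-year annuity: €35,900.00 × [1 − (1+0.129)^−3] / 0.129 = 84909.51678
Perpetuity value at year 3: €59,900.00 / 0.129 = 464341.08527
PV of perpetuity: 464341.08527 / (1+0.129)^3 = 322667.54614
Total PV = 84909.51678 + 322667.54614 = 407577.06291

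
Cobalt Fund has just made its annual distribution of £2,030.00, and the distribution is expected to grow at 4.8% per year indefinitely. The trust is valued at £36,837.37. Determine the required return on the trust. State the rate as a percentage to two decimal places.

D₁ = £2,030.00 × 1.048 = £2,127.4400
P = D₁/(r − g) ⇒ r = D₁/P + g = £2,127.4400/£36,837.37 + 0.048 = 0.057752 + 0.048 = 0.105752

10.58%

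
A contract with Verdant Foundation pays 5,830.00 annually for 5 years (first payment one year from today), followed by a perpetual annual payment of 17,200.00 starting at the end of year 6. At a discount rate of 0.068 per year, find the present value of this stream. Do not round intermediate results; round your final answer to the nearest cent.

206071.22

PV of 5-year annuity: 5,830.00 × [1 − (1+0.068)^−5] / 0.068 = 24032.70633
Perpetuity value at year 5: 17,200.00 / 0.068 = 252941.17647
PV of perpetuity: 252941.17647 / (1+0.068)^5 = 182038.50942
Total PV = 24032.70633 + 182038.50942 = 206071.21575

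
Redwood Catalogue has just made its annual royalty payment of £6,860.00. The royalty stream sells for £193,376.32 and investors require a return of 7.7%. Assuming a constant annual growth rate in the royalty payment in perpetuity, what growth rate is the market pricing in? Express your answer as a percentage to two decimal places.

4.01%

P = D₀(1+g)/(r−g) ⇒ P(r−g) = D₀(1+g) ⇒ g(P+D₀) = P·r − D₀
g = (P·r − D₀)/(P + D₀) = (£193,376.32×0.077 − £6,860.00) / (£193,376.32 + £6,860.00) = 0.040102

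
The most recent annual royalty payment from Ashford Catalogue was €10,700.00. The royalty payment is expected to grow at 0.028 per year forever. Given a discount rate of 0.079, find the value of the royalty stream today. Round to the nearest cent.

D₁ = D₀ × (1 + g) = €10,700.00 × 1.028 = €10,999.6000
Growing perpetuity: P = D₁ / (r − g) = €10,999.6000 / (0.079 − 0.028) = €215,678.43

€215678.43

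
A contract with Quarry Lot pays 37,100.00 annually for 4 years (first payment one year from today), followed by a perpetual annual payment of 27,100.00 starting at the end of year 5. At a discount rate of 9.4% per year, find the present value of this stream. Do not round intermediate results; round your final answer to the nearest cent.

320412.66

PV of 4-year annuity: 37,100.00 × [1 − (1+0.094)^−4] / 0.094 = 119145.85435
Perpetuity value at year 4: 27,100.00 / 0.094 = 288297.87234
PV of perpetuity: 288297.87234 / (1+0.094)^4 = 201266.80353
Total PV = 119145.85435 + 201266.80353 = 320412.65788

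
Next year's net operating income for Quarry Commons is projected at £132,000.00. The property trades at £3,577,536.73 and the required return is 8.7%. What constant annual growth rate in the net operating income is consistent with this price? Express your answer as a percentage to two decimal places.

5.01%

P = D₁/(r−g) ⇒ g = r − D₁/P = 0.087 − £132,000.00/£3,577,536.73 = 0.050103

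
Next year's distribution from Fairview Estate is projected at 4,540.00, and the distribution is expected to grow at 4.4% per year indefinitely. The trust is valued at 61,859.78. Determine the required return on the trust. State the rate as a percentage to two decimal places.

11.74%

P = D₁/(r − g) ⇒ r = D₁/P + g = 4,540.0000/61,859.78 + 0.044 = 0.073392 + 0.044 = 0.117392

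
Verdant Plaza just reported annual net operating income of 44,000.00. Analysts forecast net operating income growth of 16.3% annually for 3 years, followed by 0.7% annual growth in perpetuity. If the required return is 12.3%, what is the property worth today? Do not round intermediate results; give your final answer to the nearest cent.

D_1 = 51172.00000
D_2 = 59513.03600
D_3 = 69213.66087
Terminal value at year 3: TV = D_3×(1+g_2)/(r−g_2) = 69698.15649/0.116 = 600846.17667
P_0 = D_1/(1+r)^1 + D_2/(1+r)^2 + D_3/(1+r)^3 + TV/(1+r)^3
    = 45567.23063 + 47190.28426 + 48871.14924 + 424252.13176 = 565880.79589

565880.80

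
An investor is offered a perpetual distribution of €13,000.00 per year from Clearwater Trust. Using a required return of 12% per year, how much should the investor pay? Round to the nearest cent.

Level perpetuity: PV = C / r = €13,000.00 / 0.12 = €108,333.33

€108333.33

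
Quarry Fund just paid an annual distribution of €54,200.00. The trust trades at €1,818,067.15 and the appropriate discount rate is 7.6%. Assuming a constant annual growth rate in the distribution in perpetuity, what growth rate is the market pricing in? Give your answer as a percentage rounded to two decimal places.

P = D₀(1+g)/(r−g) ⇒ P(r−g) = D₀(1+g) ⇒ g(P+D₀) = P·r − D₀
g = (P·r − D₀)/(P + D₀) = (€1,818,067.15×0.076 − €54,200.00) / (€1,818,067.15 + €54,200.00) = 0.044851

4.49%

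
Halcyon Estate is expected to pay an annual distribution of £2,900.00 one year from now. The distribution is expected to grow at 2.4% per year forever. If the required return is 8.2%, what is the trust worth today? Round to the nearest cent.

£50000.00

Growing perpetuity: P = D₁ / (r − g) = £2,900.0000 / (0.082 − 0.024) = £50,000.00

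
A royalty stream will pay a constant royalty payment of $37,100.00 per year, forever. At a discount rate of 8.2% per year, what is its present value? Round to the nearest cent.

$452439.02

Level perpetuity: PV = C / r = $37,100.00 / 0.082 = $452,439.02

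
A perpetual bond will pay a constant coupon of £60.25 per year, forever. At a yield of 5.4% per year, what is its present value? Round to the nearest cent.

Level perpetuity: PV = C / r = £60.25 / 0.054 = £1,115.74

£1115.74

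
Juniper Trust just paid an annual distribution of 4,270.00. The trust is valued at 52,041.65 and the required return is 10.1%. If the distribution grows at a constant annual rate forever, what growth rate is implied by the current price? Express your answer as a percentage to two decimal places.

1.75%

P = D₀(1+g)/(r−g) ⇒ P(r−g) = D₀(1+g) ⇒ g(P+D₀) = P·r − D₀
g = (P·r − D₀)/(P + D₀) = (52,041.65×0.101 − 4,270.00) / (52,041.65 + 4,270.00) = 0.017513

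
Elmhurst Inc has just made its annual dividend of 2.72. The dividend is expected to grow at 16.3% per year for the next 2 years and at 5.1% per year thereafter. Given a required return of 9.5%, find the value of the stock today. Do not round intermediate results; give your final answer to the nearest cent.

D_1 = 3.16336
D_2 = 3.67899
Terminal value at year 2: TV = D_2×(1+g_2)/(r−g_2) = 3.86662/0.044 = 87.87764
P_0 = D_1/(1+r)^1 + D_2/(1+r)^2 + TV/(1+r)^2
    = 2.88891 + 3.06832 + 73.29091 = 79.24814

79.25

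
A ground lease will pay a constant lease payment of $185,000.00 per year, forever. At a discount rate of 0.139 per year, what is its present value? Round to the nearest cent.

Level perpetuity: PV = C / r = $185,000.00 / 0.139 = $1,330,935.25

$1330935.25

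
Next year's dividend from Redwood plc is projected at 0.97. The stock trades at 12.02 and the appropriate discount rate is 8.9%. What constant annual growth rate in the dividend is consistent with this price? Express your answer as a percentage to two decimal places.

0.83%

P = D₁/(r−g) ⇒ g = r − D₁/P = 0.089 − 0.97/12.02 = 0.008301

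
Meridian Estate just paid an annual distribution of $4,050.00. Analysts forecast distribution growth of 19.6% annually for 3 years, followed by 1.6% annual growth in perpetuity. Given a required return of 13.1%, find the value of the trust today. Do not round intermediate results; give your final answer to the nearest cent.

D_1 = 4843.80000
D_2 = 5793.18480
D_3 = 6928.64902
Terminal value at year 3: TV = D_3×(1+g_2)/(r−g_2) = 7039.50741/0.115 = 61213.10787
P_0 = D_1/(1+r)^1 + D_2/(1+r)^2 + D_3/(1+r)^3 + TV/(1+r)^3
    = 4282.75862 + 4528.89417 + 4789.17545 + 42311.32396 = 55912.15220

$55912.15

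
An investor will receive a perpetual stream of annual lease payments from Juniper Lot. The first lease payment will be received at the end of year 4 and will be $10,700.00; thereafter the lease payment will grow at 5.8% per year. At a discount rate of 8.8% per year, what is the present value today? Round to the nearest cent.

$276933.72

Value at end of year 3: C₁ / (r − g) = $10,700.00 / (0.088 − 0.058) = $356,666.6667
Discount to today: PV = $356,666.6667 / (1 + 0.088)^3 = $356,666.6667 / 1.287913 = $276,933.72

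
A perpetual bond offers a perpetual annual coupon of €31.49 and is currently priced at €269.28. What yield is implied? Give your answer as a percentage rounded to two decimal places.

P = C/r ⇒ r = C/P = €31.49/€269.28 = 0.116941

11.69%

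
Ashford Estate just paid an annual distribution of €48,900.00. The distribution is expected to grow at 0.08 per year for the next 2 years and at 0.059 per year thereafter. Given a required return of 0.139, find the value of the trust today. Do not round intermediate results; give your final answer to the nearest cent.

€672321.33

D_1 = 52812.00000
D_2 = 57036.96000
Terminal value at year 2: TV = D_2×(1+g_2)/(r−g_2) = 60402.14064/0.08 = 755026.75800
P_0 = D_1/(1+r)^1 + D_2/(1+r)^2 + TV/(1+r)^2
    = 46366.98859 + 43965.18672 + 581989.15920 = 672321.33450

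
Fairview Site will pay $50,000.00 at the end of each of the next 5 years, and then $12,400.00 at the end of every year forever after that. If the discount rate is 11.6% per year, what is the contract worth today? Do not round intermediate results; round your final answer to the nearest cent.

$243790.06

PV of 5-year annuity: $50,000.00 × [1 − (1+0.116)^−5] / 0.116 = 182039.24433
Perpetuity value at year 5: $12,400.00 / 0.116 = 106896.55172
PV of perpetuity: 106896.55172 / (1+0.116)^5 = 61750.81913
Total PV = 182039.24433 + 61750.81913 = 243790.06346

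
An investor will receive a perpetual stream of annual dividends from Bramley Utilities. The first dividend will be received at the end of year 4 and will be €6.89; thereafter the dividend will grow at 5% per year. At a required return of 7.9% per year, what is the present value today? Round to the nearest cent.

Value at end of year 3: C₁ / (r − g) = €6.89 / (0.079 − 0.05) = €237.5862
Discount to today: PV = €237.5862 / (1 + 0.079)^3 = €237.5862 / 1.256216 = €189.13

€189.13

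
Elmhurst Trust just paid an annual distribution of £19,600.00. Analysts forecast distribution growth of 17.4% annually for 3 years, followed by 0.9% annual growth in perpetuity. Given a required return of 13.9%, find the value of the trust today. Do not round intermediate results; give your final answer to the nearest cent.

D_1 = 23010.40000
D_2 = 27014.20960
D_3 = 31714.68207
Terminal value at year 3: TV = D_3×(1+g_2)/(r−g_2) = 32000.11421/0.13 = 246154.72468
P_0 = D_1/(1+r)^1 + D_2/(1+r)^2 + D_3/(1+r)^3 + TV/(1+r)^3
    = 20202.28270 + 20823.07278 + 21462.93893 + 166585.42601 = 229073.72042

£229073.72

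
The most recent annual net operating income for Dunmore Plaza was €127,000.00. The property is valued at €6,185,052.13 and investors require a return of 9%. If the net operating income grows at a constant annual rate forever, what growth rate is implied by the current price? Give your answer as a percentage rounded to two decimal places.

P = D₀(1+g)/(r−g) ⇒ P(r−g) = D₀(1+g) ⇒ g(P+D₀) = P·r − D₀
g = (P·r − D₀)/(P + D₀) = (€6,185,052.13×0.09 − €127,000.00) / (€6,185,052.13 + €127,000.00) = 0.068069

6.81%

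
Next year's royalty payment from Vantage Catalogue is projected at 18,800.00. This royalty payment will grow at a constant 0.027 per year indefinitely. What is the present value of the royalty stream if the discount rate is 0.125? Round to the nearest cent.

Growing perpetuity: P = D₁ / (r − g) = 18,800.0000 / (0.125 − 0.027) = 191,836.73

191836.73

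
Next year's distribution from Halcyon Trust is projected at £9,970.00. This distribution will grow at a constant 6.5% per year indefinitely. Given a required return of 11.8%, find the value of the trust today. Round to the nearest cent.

Growing perpetuity: P = D₁ / (r − g) = £9,970.0000 / (0.118 − 0.065) = £188,113.21

£188113.21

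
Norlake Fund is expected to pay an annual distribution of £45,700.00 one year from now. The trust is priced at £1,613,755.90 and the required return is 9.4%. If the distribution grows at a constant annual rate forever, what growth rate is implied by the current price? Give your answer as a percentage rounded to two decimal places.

P = D₁/(r−g) ⇒ g = r − D₁/P = 0.094 − £45,700.00/£1,613,755.90 = 0.065681

6.57%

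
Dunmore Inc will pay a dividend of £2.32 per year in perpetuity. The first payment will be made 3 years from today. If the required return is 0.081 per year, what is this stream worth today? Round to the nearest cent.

£24.51

Value at end of year 2: C / r = £2.32 / 0.081 = £28.6420
Discount to today: PV = £28.6420 / (1 + 0.081)^2 = £28.6420 / 1.168561 = £24.51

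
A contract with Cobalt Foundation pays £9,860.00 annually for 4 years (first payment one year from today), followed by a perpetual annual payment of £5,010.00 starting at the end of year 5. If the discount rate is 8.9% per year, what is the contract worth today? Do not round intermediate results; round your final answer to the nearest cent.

PV of 4-year annuity: £9,860.00 × [1 − (1+0.089)^−4] / 0.089 = 32013.87893
Perpetuity value at year 4: £5,010.00 / 0.089 = 56292.13483
PV of perpetuity: 56292.13483 / (1+0.089)^4 = 40025.44787
Total PV = 32013.87893 + 40025.44787 = 72039.32680

£72039.33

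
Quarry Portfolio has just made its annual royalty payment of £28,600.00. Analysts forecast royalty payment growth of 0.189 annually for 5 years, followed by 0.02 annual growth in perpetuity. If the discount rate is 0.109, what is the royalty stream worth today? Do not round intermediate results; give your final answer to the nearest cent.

£641420.15

D_1 = 34005.40000
D_2 = 40432.42060
D_3 = 48074.14809
D_4 = 57160.16208
D_5 = 67963.43272
Terminal value at year 5: TV = D_5×(1+g_2)/(r−g_2) = 69322.70137/0.089 = 778906.75698
P_0 = D_1/(1+r)^1 + D_2/(1+r)^2 + D_3/(1+r)^3 + D_4/(1+r)^4 + D_5/(1+r)^5 + TV/(1+r)^5
    = 30663.11993 + 32875.06726 + 35246.57798 + 37789.16250 + 40515.16160 + 464331.06552 = 641420.15478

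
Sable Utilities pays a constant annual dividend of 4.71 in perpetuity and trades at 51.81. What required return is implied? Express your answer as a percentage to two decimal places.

P = C/r ⇒ r = C/P = 4.71/51.81 = 0.090909

9.09%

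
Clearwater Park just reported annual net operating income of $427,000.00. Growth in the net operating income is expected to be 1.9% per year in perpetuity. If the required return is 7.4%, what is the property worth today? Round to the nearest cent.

D₁ = D₀ × (1 + g) = $427,000.00 × 1.019 = $435,113.0000
Growing perpetuity: P = D₁ / (r − g) = $435,113.0000 / (0.074 − 0.019) = $7,911,145.45

$7911145.45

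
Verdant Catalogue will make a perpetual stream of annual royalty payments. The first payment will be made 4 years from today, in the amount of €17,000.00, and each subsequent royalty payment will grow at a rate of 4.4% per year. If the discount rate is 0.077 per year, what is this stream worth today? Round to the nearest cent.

Value at end of year 3: C₁ / (r − g) = €17,000.00 / (0.077 − 0.044) = €515,151.5152
Discount to today: PV = €515,151.5152 / (1 + 0.077)^3 = €515,151.5152 / 1.249244 = €412,370.77

€412370.77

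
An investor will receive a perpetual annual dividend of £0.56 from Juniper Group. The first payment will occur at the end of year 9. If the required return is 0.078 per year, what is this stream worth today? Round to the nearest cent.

£3.94

Value at end of year 8: C / r = £0.56 / 0.078 = £7.1795
Discount to today: PV = £7.1795 / (1 + 0.078)^8 = £7.1795 / 1.823686 = £3.94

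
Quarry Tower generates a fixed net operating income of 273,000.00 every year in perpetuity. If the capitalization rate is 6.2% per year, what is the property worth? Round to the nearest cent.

4403225.81

Level perpetuity: PV = C / r = 273,000.00 / 0.062 = 4,403,225.81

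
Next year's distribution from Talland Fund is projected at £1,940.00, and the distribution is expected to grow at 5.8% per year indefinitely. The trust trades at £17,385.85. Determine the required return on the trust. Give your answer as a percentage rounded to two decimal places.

P = D₁/(r − g) ⇒ r = D₁/P + g = £1,940.0000/£17,385.85 + 0.058 = 0.111585 + 0.058 = 0.169585

16.96%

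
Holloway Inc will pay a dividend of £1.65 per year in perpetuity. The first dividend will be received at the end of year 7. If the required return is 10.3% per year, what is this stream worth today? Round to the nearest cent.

£8.90

Value at end of year 6: C / r = £1.65 / 0.103 = £16.0194
Discount to today: PV = £16.0194 / (1 + 0.103)^6 = £16.0194 / 1.800749 = £8.90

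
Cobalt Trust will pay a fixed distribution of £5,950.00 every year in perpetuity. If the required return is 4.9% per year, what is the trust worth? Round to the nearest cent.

£121428.57

Level perpetuity: PV = C / r = £5,950.00 / 0.049 = £121,428.57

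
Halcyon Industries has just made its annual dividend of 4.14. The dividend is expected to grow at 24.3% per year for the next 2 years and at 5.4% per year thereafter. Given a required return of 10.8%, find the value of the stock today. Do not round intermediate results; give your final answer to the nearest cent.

111.55

D_1 = 5.14602
D_2 = 6.39650
Terminal value at year 2: TV = D_2×(1+g_2)/(r−g_2) = 6.74191/0.054 = 124.85026
P_0 = D_1/(1+r)^1 + D_2/(1+r)^2 + TV/(1+r)^2
    = 4.64442 + 5.21030 + 101.69742 = 111.55215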